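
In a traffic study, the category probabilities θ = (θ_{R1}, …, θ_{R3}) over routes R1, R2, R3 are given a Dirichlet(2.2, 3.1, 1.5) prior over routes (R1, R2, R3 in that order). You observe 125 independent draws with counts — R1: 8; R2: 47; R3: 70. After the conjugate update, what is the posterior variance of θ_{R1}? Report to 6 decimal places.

The Dirichlet prior is conjugate to the Multinomial likelihood: each posterior αⱼ = prior αⱼ + observed count nⱼ.
Posterior concentration: (10.2, 50.1, 71.5), total = 131.8.
Var[θ_j] = α_j(Σα−α_j)/((Σα)²(Σα+1)) = 10.2·121.6/(131.8²·132.8) = 0.000538.

0.000538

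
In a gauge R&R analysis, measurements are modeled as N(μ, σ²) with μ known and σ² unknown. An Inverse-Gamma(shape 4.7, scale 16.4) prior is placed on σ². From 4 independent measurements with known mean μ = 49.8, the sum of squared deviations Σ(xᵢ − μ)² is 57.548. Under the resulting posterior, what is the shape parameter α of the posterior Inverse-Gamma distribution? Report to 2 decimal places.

With known mean μ and an Inverse-Gamma(α, β) prior on σ², the Normal likelihood is conjugate: posterior is Inv-Gamma(α + n/2, β + Σ(xᵢ−μ)²/2).
Posterior: Inv-Gamma(4.7 + 4/2, 16.4 + 57.548/2) = Inv-Gamma(6.70, 45.1740).
Posterior α = 6.70.

6.70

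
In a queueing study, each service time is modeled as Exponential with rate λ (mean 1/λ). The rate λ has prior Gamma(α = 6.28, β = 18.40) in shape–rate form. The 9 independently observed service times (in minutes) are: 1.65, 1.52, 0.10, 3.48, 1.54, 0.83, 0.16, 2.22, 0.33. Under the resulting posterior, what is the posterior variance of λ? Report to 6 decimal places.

With a Gamma(shape α, rate β) prior on the exponential rate λ, the posterior after n observations with total T = Σxᵢ is Gamma(α+n, β+T).
Sum of observations T = 11.83 minutes; n = 9.
Posterior: Gamma(6.28+9, 18.40+11.83) = Gamma(15.28, 30.23).
Var = α/β² = 0.016720.

0.016720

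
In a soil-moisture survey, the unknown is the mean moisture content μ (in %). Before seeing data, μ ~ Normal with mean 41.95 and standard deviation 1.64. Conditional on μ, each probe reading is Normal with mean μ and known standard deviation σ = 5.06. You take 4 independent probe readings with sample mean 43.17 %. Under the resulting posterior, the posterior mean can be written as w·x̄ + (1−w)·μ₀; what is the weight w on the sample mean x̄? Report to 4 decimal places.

For Normal data with known variance σ², a Normal(μ₀, σ₀²) prior on μ is conjugate. Posterior precision = 1/σ₀² + n/σ²; posterior mean is the precision-weighted average of μ₀ and x̄.
σ₀² = 1.64² = 2.6896, σ² = 5.06² = 25.6036. Prior precision 1/σ₀² = 1/2.6896; data precision n/σ² = 4/25.6036.
w = (n/σ²)/(1/σ₀² + n/σ²) = n·σ₀²/(σ² + n·σ₀²) = 4·2.6896/(25.6036 + 4·2.6896) = 10.7584/36.362 = 0.2959.

0.2959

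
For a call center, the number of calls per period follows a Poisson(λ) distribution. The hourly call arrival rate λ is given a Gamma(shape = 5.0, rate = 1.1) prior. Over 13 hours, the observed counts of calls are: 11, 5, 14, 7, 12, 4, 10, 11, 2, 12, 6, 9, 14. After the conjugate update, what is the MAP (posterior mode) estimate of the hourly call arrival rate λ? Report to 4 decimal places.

8.5816

With a Gamma(shape α, rate β) prior, the Poisson likelihood is conjugate: the posterior is Gamma(α + ΣXᵢ, β + n).
Sum of counts S = 117 over n = 13 hours.
Posterior: Gamma(α+S, β+n) = Gamma(5.0+117, 1.1+13) = Gamma(122.0, 14.1).
Mode of Gamma(α,β) for α≥1 is (α−1)/β = 121.0/14.1 = 8.5816.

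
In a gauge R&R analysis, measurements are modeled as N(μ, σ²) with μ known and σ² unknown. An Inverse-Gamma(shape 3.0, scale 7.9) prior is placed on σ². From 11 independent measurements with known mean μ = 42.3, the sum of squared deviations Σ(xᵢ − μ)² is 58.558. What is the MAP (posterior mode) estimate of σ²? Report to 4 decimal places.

With known mean μ and an Inverse-Gamma(α, β) prior on σ², the Normal likelihood is conjugate: posterior is Inv-Gamma(α + n/2, β + Σ(xᵢ−μ)²/2).
Posterior: Inv-Gamma(3.0 + 11/2, 7.9 + 58.558/2) = Inv-Gamma(8.50, 37.1790).
Mode = β/(α+1) = 37.1790/9.50 = 3.9136.

3.9136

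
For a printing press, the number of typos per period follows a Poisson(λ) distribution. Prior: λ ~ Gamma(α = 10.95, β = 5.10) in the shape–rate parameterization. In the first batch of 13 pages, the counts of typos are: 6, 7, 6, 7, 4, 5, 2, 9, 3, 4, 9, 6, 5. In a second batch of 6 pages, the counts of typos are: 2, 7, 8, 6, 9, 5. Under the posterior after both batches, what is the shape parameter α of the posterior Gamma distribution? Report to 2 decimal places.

120.95

With a Gamma(shape α, rate β) prior, the Poisson likelihood is conjugate: the posterior is Gamma(α + ΣXᵢ, β + n).
Batch 1: sum of counts S = 73 over n = 13 pages.
After batch 1: Gamma(α+S, β+n) = Gamma(10.95+73, 5.10+13) = Gamma(83.95, 18.10).
Batch 2: sum of counts S = 37 over n = 6 pages.
After batch 2: Gamma(α+S, β+n) = Gamma(83.95+37, 18.10+6) = Gamma(120.95, 24.10).
Posterior α = 120.95.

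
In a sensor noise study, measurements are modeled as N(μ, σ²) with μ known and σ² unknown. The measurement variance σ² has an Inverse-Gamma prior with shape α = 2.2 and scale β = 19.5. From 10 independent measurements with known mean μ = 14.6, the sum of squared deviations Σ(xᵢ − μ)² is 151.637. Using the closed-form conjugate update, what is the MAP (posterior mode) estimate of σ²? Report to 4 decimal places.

With known mean μ and an Inverse-Gamma(α, β) prior on σ², the Normal likelihood is conjugate: posterior is Inv-Gamma(α + n/2, β + Σ(xᵢ−μ)²/2).
Posterior: Inv-Gamma(2.2 + 10/2, 19.5 + 151.637/2) = Inv-Gamma(7.20, 95.3185).
Mode = β/(α+1) = 95.3185/8.20 = 11.6242.

11.6242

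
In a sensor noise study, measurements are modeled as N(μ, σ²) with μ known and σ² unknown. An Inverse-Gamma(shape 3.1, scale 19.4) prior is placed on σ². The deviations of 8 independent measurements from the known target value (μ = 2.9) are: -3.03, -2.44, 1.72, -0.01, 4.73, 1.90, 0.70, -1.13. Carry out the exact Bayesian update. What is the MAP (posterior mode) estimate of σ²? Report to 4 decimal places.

With known mean μ and an Inverse-Gamma(α, β) prior on σ², the Normal likelihood is conjugate: posterior is Inv-Gamma(α + n/2, β + Σ(xᵢ−μ)²/2).
Σ(xᵢ−μ)² = (-3.03)² + (-2.44)² + (1.72)² + (-0.01)² + (4.73)² + (1.90)² + (0.70)² + (-1.13)² = 45.8428.
Posterior: Inv-Gamma(3.1 + 8/2, 19.4 + 45.8428/2) = Inv-Gamma(7.10, 42.32140).
Mode = β/(α+1) = 42.32140/8.10 = 5.2249.

5.2249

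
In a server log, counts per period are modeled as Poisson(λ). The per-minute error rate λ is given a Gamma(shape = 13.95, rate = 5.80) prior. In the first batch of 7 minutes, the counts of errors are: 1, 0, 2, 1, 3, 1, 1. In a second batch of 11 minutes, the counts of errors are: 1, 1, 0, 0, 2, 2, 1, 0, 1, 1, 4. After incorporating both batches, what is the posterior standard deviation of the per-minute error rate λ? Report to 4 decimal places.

With a Gamma(shape α, rate β) prior, the Poisson likelihood is conjugate: the posterior is Gamma(α + ΣXᵢ, β + n).
Batch 1: sum of counts S = 9 over n = 7 minutes.
After batch 1: Gamma(α+S, β+n) = Gamma(13.95+9, 5.80+7) = Gamma(22.95, 12.80).
Batch 2: sum of counts S = 13 over n = 11 minutes.
After batch 2: Gamma(α+S, β+n) = Gamma(22.95+13, 12.80+11) = Gamma(35.95, 23.80).
SD = √α/β = √35.95/23.80 = 0.2519.

0.2519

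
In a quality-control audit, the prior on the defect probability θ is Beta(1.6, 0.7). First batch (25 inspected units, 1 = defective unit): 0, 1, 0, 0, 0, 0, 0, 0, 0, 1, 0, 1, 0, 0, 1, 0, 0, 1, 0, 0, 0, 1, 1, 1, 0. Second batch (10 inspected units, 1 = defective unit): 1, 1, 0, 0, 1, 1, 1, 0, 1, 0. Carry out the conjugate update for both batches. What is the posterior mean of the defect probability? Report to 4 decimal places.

0.4182

The Beta prior is conjugate to a Binomial/Bernoulli likelihood; the update adds successes to α and failures to β.
After batch 1: Beta(1.6+8, 0.7+17) = Beta(9.6, 17.7).
After batch 2: Beta(9.6+6, 17.7+4) = Beta(15.6, 21.7).
Posterior mean = α/(α+β) = 15.6/37.3 = 0.4182.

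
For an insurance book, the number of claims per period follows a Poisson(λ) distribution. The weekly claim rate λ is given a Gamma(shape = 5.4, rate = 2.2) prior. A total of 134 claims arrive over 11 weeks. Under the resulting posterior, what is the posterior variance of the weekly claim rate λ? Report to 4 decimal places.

With a Gamma(shape α, rate β) prior, the Poisson likelihood is conjugate: the posterior is Gamma(α + ΣXᵢ, β + n).
Posterior: Gamma(α+S, β+n) = Gamma(5.4+134, 2.2+11) = Gamma(139.4, 13.2).
Var = α/β² = 139.4/13.2² = 0.8000.

0.8000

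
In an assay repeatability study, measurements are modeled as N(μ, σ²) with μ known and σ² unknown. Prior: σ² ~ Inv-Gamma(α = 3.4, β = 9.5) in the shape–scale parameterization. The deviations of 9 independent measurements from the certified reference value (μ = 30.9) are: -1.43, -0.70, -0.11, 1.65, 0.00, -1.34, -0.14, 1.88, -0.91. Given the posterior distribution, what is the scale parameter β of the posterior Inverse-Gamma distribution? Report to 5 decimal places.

With known mean μ and an Inverse-Gamma(α, β) prior on σ², the Normal likelihood is conjugate: posterior is Inv-Gamma(α + n/2, β + Σ(xᵢ−μ)²/2).
Σ(xᵢ−μ)² = (-1.43)² + (-0.70)² + (-0.11)² + (1.65)² + (0.00)² + (-1.34)² + (-0.14)² + (1.88)² + (-0.91)² = 11.4472.
Posterior: Inv-Gamma(3.4 + 9/2, 9.5 + 11.4472/2) = Inv-Gamma(7.90, 15.22360).
Posterior β = 15.22360.

15.22360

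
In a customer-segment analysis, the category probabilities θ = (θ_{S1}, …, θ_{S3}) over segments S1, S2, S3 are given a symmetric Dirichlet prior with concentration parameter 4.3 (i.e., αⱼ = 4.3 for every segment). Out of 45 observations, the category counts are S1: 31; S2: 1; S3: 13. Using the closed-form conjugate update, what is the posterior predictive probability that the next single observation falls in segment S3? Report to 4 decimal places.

The Dirichlet prior is conjugate to the Multinomial likelihood: each posterior αⱼ = prior αⱼ + observed count nⱼ.
Posterior concentration: (35.3, 5.3, 17.3), total = 57.9.
P(next = S3 | data) = α_{S3}/Σα = 0.2988.

0.2988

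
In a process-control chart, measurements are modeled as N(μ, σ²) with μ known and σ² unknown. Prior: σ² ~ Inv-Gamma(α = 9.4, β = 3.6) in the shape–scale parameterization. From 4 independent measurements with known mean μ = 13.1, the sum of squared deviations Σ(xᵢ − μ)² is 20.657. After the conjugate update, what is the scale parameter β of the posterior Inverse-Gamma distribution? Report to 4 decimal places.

With known mean μ and an Inverse-Gamma(α, β) prior on σ², the Normal likelihood is conjugate: posterior is Inv-Gamma(α + n/2, β + Σ(xᵢ−μ)²/2).
Posterior: Inv-Gamma(9.4 + 4/2, 3.6 + 20.657/2) = Inv-Gamma(11.40, 13.9285).
Posterior β = 13.9285.

13.9285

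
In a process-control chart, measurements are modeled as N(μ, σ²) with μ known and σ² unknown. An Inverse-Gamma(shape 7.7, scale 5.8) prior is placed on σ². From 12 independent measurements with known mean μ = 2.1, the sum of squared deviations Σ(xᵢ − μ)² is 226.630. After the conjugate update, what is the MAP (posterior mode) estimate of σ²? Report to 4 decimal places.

With known mean μ and an Inverse-Gamma(α, β) prior on σ², the Normal likelihood is conjugate: posterior is Inv-Gamma(α + n/2, β + Σ(xᵢ−μ)²/2).
Posterior: Inv-Gamma(7.7 + 12/2, 5.8 + 226.630/2) = Inv-Gamma(13.70, 119.1150).
Mode = β/(α+1) = 119.1150/14.70 = 8.1031.

8.1031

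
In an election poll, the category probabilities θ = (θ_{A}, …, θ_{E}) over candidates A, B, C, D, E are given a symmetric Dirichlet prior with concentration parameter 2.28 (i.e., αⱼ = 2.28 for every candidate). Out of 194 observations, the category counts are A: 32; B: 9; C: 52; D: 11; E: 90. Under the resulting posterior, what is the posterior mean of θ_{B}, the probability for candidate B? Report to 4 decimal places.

0.0549

The Dirichlet prior is conjugate to the Multinomial likelihood: each posterior αⱼ = prior αⱼ + observed count nⱼ.
Posterior concentration: (34.28, 11.28, 54.28, 13.28, 92.28), total = 205.40.
E[θ_{B}|data] = α_{B}/Σα = 11.28/205.40 = 0.0549.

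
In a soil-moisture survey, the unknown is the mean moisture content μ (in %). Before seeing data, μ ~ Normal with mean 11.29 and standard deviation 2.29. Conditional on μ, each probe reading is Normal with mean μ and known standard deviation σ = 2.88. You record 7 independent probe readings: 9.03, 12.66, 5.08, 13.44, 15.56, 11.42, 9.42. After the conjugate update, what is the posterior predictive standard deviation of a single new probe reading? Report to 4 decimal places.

For Normal data with known variance σ², a Normal(μ₀, σ₀²) prior on μ is conjugate. Posterior precision = 1/σ₀² + n/σ²; posterior mean is the precision-weighted average of μ₀ and x̄.
σ₀² = 2.29² = 5.2441, σ² = 2.88² = 8.2944; σ² + n·σ₀² = 8.2944 + 7·5.2441 = 45.0031.
Posterior precision = 1/σ₀² + n/σ² = 1/5.2441 + 7/8.2944 = (σ² + n·σ₀²)/(σ₀²σ²) = 45.0031/(5.2441·8.2944); posterior variance σₙ² = σ₀²σ²/(σ² + n·σ₀²) = 5.2441·8.2944/45.0031 = 0.966526.
Predictive variance for one new observation = σₙ² + σ² = 5.2441·8.2944/45.0031 + 8.2944 = σ²·(σ₀² + 45.0031)/45.0031 = 8.2944·50.2472/45.0031 = 9.260926; SD = √(8.2944·50.2472/45.0031) = 3.0432.

3.0432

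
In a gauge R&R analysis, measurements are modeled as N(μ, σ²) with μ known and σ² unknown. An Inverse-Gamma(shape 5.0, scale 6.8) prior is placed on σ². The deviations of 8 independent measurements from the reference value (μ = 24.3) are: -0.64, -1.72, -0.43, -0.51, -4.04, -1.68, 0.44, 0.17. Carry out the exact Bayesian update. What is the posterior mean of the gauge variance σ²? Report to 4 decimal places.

2.2987

With known mean μ and an Inverse-Gamma(α, β) prior on σ², the Normal likelihood is conjugate: posterior is Inv-Gamma(α + n/2, β + Σ(xᵢ−μ)²/2).
Σ(xᵢ−μ)² = (-0.64)² + (-1.72)² + (-0.43)² + (-0.51)² + (-4.04)² + (-1.68)² + (0.44)² + (0.17)² = 23.1795.
Posterior: Inv-Gamma(5.0 + 8/2, 6.8 + 23.1795/2) = Inv-Gamma(9.00, 18.38975).
E[σ²|data] = β/(α−1) = 18.38975/8.00 = 2.2987.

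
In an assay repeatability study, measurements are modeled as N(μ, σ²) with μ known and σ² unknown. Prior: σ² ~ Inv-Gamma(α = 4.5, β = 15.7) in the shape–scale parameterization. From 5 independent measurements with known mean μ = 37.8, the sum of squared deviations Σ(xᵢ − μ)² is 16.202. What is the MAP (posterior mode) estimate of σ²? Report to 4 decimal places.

2.9751

With known mean μ and an Inverse-Gamma(α, β) prior on σ², the Normal likelihood is conjugate: posterior is Inv-Gamma(α + n/2, β + Σ(xᵢ−μ)²/2).
Posterior: Inv-Gamma(4.5 + 5/2, 15.7 + 16.202/2) = Inv-Gamma(7.00, 23.8010).
Mode = β/(α+1) = 23.8010/8.00 = 2.9751.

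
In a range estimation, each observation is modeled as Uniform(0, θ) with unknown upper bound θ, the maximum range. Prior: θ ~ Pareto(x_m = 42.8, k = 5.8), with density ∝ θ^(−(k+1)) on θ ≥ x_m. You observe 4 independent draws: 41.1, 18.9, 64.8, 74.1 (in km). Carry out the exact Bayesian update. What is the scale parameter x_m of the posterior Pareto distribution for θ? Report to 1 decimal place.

74.1

A Pareto(scale x_m, shape k) prior on the upper bound θ of Uniform(0, θ) is conjugate: posterior is Pareto(max(x_m, max xᵢ), k + n).
Sample maximum = 74.1; prior scale x_m = 42.8 → posterior scale = max = 74.1.
Posterior shape = 5.8 + 4 = 9.8.
Posterior scale x_m = 74.1.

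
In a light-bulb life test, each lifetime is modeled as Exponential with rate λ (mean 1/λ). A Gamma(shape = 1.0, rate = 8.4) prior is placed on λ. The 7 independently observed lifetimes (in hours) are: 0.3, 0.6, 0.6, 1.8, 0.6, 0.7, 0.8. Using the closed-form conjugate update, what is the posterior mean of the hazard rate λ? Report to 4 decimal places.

0.5797

With a Gamma(shape α, rate β) prior on the exponential rate λ, the posterior after n observations with total T = Σxᵢ is Gamma(α+n, β+T).
Sum of observations T = 5.4 hours; n = 7.
Posterior: Gamma(1.0+7, 8.4+5.4) = Gamma(8.0, 13.8).
Posterior mean of λ = α/β = 8.0/13.8 = 0.5797.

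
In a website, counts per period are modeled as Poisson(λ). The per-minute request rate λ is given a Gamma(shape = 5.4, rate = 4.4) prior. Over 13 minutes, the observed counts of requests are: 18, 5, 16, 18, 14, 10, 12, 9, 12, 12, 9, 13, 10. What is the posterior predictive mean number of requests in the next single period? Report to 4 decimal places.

With a Gamma(shape α, rate β) prior, the Poisson likelihood is conjugate: the posterior is Gamma(α + ΣXᵢ, β + n).
Sum of counts S = 158 over n = 13 minutes.
Posterior: Gamma(α+S, β+n) = Gamma(5.4+158, 4.4+13) = Gamma(163.4, 17.4).
The predictive distribution for one future period is NegBinom with mean α/β = 9.3908.

9.3908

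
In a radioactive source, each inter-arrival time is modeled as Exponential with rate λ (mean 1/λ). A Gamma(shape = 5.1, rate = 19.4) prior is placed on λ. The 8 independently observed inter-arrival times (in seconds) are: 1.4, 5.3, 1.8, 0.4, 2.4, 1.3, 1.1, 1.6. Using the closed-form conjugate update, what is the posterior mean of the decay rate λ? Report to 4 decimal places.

With a Gamma(shape α, rate β) prior on the exponential rate λ, the posterior after n observations with total T = Σxᵢ is Gamma(α+n, β+T).
Sum of observations T = 15.3 seconds; n = 8.
Posterior: Gamma(5.1+8, 19.4+15.3) = Gamma(13.1, 34.7).
Posterior mean of λ = α/β = 13.1/34.7 = 0.3775.

0.3775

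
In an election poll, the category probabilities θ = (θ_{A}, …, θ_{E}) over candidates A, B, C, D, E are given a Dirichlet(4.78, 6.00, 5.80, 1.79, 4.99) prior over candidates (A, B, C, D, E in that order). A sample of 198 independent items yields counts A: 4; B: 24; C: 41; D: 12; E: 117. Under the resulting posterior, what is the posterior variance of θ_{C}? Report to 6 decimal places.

0.000750

The Dirichlet prior is conjugate to the Multinomial likelihood: each posterior αⱼ = prior αⱼ + observed count nⱼ.
Posterior concentration: (8.78, 30.00, 46.80, 13.79, 121.99), total = 221.36.
Var[θ_j] = α_j(Σα−α_j)/((Σα)²(Σα+1)) = 46.80·174.56/(221.36²·222.36) = 0.000750.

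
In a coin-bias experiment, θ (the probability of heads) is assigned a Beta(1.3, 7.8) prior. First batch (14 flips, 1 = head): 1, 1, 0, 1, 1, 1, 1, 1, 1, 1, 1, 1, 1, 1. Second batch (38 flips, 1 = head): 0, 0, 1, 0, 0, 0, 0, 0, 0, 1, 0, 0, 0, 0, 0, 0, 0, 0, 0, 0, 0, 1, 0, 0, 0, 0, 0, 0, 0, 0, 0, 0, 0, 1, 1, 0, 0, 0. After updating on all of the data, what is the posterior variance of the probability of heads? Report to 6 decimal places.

The Beta prior is conjugate to a Binomial/Bernoulli likelihood; the update adds successes to α and failures to β.
After batch 1: Beta(1.3+13, 7.8+1) = Beta(14.3, 8.8).
After batch 2: Beta(14.3+5, 8.8+33) = Beta(19.3, 41.8).
Var = αβ/((α+β)²(α+β+1)) = 19.3·41.8/(61.1²·62.1) = 0.003480.

0.003480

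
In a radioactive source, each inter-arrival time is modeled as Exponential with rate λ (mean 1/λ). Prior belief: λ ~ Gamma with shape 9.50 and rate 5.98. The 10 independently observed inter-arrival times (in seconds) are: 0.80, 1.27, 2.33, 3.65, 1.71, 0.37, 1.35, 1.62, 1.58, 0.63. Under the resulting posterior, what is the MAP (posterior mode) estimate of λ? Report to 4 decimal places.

With a Gamma(shape α, rate β) prior on the exponential rate λ, the posterior after n observations with total T = Σxᵢ is Gamma(α+n, β+T).
Sum of observations T = 15.31 seconds; n = 10.
Posterior: Gamma(9.50+10, 5.98+15.31) = Gamma(19.50, 21.29).
Mode = (α−1)/β = 0.8690.

0.8690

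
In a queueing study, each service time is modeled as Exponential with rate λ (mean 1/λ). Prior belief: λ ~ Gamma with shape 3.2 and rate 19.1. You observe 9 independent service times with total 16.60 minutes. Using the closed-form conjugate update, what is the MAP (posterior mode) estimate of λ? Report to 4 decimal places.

0.3137

With a Gamma(shape α, rate β) prior on the exponential rate λ, the posterior after n observations with total T = Σxᵢ is Gamma(α+n, β+T).
Posterior: Gamma(3.2+9, 19.1+16.60) = Gamma(12.2, 35.70).
Mode = (α−1)/β = 0.3137.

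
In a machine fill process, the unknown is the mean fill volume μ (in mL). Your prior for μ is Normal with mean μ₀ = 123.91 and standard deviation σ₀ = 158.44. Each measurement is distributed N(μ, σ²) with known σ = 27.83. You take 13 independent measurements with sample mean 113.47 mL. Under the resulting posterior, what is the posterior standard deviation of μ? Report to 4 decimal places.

For Normal data with known variance σ², a Normal(μ₀, σ₀²) prior on μ is conjugate. Posterior precision = 1/σ₀² + n/σ²; posterior mean is the precision-weighted average of μ₀ and x̄.
σ₀² = 158.44² = 25103.2336, σ² = 27.83² = 774.5089; σ² + n·σ₀² = 774.5089 + 13·25103.2336 = 327116.5457.
Posterior precision = 1/σ₀² + n/σ² = 1/25103.2336 + 13/774.5089 = (σ² + n·σ₀²)/(σ₀²σ²) = 327116.5457/(25103.2336·774.5089); posterior variance σₙ² = σ₀²σ²/(σ² + n·σ₀²) = 25103.2336·774.5089/327116.5457 = 59.436547.
Posterior SD = √σₙ² = √(25103.2336·774.5089/327116.5457) = 7.7095.

7.7095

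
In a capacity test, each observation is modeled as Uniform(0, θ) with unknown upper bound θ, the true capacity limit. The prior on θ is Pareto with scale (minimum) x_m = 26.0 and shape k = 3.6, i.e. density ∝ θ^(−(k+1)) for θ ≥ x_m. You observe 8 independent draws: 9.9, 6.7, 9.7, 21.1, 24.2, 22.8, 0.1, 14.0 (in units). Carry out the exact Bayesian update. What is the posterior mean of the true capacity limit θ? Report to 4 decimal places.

28.4528

A Pareto(scale x_m, shape k) prior on the upper bound θ of Uniform(0, θ) is conjugate: posterior is Pareto(max(x_m, max xᵢ), k + n).
Sample maximum = 24.2; prior scale x_m = 26.0 → posterior scale = max = 26.0.
Posterior shape = 3.6 + 8 = 11.6.
E[θ|data] = k·x_m/(k−1) = 11.6·26.0/10.6 = 28.4528.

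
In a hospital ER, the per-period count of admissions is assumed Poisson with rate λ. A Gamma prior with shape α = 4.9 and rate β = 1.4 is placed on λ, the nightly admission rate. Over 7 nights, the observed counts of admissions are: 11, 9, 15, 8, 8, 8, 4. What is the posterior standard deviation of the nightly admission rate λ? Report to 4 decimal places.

With a Gamma(shape α, rate β) prior, the Poisson likelihood is conjugate: the posterior is Gamma(α + ΣXᵢ, β + n).
Sum of counts S = 63 over n = 7 nights.
Posterior: Gamma(α+S, β+n) = Gamma(4.9+63, 1.4+7) = Gamma(67.9, 8.4).
SD = √α/β = √67.9/8.4 = 0.9810.

0.9810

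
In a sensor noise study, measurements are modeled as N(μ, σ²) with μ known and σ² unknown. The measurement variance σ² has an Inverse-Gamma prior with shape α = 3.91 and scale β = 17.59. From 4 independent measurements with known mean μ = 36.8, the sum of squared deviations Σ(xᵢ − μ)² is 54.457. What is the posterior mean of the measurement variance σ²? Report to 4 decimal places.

9.1280

With known mean μ and an Inverse-Gamma(α, β) prior on σ², the Normal likelihood is conjugate: posterior is Inv-Gamma(α + n/2, β + Σ(xᵢ−μ)²/2).
Posterior: Inv-Gamma(3.91 + 4/2, 17.59 + 54.457/2) = Inv-Gamma(5.91, 44.8185).
E[σ²|data] = β/(α−1) = 44.8185/4.91 = 9.1280.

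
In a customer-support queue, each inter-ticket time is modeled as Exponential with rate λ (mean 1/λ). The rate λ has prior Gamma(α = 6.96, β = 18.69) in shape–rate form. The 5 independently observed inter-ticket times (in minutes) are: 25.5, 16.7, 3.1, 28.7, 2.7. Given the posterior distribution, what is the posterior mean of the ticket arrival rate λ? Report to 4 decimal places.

With a Gamma(shape α, rate β) prior on the exponential rate λ, the posterior after n observations with total T = Σxᵢ is Gamma(α+n, β+T).
Sum of observations T = 76.7 minutes; n = 5.
Posterior: Gamma(6.96+5, 18.69+76.7) = Gamma(11.96, 95.39).
Posterior mean of λ = α/β = 11.96/95.39 = 0.1254.

0.1254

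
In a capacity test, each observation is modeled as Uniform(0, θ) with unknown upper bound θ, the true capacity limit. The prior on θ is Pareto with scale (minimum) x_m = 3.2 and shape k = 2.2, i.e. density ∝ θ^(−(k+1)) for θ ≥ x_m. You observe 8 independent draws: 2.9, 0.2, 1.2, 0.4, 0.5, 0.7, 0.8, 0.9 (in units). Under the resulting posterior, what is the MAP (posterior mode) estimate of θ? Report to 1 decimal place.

A Pareto(scale x_m, shape k) prior on the upper bound θ of Uniform(0, θ) is conjugate: posterior is Pareto(max(x_m, max xᵢ), k + n).
Sample maximum = 2.9; prior scale x_m = 3.2 → posterior scale = max = 3.2.
Posterior shape = 2.2 + 8 = 10.2.
The Pareto density is decreasing on [x_m, ∞), so the mode is x_m = 3.2.

3.2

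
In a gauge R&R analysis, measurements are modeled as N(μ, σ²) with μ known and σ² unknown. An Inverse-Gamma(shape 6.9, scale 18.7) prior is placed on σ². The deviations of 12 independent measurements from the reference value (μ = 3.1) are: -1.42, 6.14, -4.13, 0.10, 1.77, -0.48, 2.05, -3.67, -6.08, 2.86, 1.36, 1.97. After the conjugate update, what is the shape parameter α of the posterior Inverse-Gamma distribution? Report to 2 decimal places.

12.90

With known mean μ and an Inverse-Gamma(α, β) prior on σ², the Normal likelihood is conjugate: posterior is Inv-Gamma(α + n/2, β + Σ(xᵢ−μ)²/2).
Σ(xᵢ−μ)² = (-1.42)² + (6.14)² + (-4.13)² + (0.10)² + (1.77)² + (-0.48)² + (2.05)² + (-3.67)² + (-6.08)² + (2.86)² + (1.36)² + (1.97)² = 128.6941.
Posterior: Inv-Gamma(6.9 + 12/2, 18.7 + 128.6941/2) = Inv-Gamma(12.90, 83.04705).
Posterior α = 12.90.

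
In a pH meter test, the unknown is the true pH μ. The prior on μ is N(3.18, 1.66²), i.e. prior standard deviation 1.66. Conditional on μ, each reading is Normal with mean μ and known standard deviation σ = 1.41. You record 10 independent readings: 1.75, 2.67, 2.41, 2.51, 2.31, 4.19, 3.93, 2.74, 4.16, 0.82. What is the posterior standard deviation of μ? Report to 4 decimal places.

0.4306

For Normal data with known variance σ², a Normal(μ₀, σ₀²) prior on μ is conjugate. Posterior precision = 1/σ₀² + n/σ²; posterior mean is the precision-weighted average of μ₀ and x̄.
σ₀² = 1.66² = 2.7556, σ² = 1.41² = 1.9881; σ² + n·σ₀² = 1.9881 + 10·2.7556 = 29.5441.
Posterior precision = 1/σ₀² + n/σ² = 1/2.7556 + 10/1.9881 = (σ² + n·σ₀²)/(σ₀²σ²) = 29.5441/(2.7556·1.9881); posterior variance σₙ² = σ₀²σ²/(σ² + n·σ₀²) = 2.7556·1.9881/29.5441 = 0.185432.
Posterior SD = √σₙ² = √(2.7556·1.9881/29.5441) = 0.4306.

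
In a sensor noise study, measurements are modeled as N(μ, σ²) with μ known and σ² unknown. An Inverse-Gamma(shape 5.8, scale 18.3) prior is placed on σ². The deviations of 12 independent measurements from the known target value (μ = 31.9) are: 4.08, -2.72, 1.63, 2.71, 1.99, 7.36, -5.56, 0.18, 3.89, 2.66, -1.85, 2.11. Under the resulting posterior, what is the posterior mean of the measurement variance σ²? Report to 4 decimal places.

With known mean μ and an Inverse-Gamma(α, β) prior on σ², the Normal likelihood is conjugate: posterior is Inv-Gamma(α + n/2, β + Σ(xᵢ−μ)²/2).
Σ(xᵢ−μ)² = (4.08)² + (-2.72)² + (1.63)² + (2.71)² + (1.99)² + (7.36)² + (-5.56)² + (0.18)² + (3.89)² + (2.66)² + (-1.85)² + (2.11)² = 153.2038.
Posterior: Inv-Gamma(5.8 + 12/2, 18.3 + 153.2038/2) = Inv-Gamma(11.80, 94.90190).
E[σ²|data] = β/(α−1) = 94.90190/10.80 = 8.7872.

8.7872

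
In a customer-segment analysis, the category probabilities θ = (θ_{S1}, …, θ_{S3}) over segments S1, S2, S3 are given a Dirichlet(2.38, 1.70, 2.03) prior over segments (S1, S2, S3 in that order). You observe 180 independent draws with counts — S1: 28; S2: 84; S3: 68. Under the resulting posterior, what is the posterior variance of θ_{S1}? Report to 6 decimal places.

0.000730

The Dirichlet prior is conjugate to the Multinomial likelihood: each posterior αⱼ = prior αⱼ + observed count nⱼ.
Posterior concentration: (30.38, 85.70, 70.03), total = 186.11.
Var[θ_j] = α_j(Σα−α_j)/((Σα)²(Σα+1)) = 30.38·155.73/(186.11²·187.11) = 0.000730.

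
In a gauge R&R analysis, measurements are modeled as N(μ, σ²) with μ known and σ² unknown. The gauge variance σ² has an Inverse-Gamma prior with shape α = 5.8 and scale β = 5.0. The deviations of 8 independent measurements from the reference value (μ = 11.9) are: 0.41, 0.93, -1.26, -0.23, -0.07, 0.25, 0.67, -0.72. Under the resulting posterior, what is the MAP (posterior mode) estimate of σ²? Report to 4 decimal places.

With known mean μ and an Inverse-Gamma(α, β) prior on σ², the Normal likelihood is conjugate: posterior is Inv-Gamma(α + n/2, β + Σ(xᵢ−μ)²/2).
Σ(xᵢ−μ)² = (0.41)² + (0.93)² + (-1.26)² + (-0.23)² + (-0.07)² + (0.25)² + (0.67)² + (-0.72)² = 3.7082.
Posterior: Inv-Gamma(5.8 + 8/2, 5.0 + 3.7082/2) = Inv-Gamma(9.80, 6.85410).
Mode = β/(α+1) = 6.85410/10.80 = 0.6346.

0.6346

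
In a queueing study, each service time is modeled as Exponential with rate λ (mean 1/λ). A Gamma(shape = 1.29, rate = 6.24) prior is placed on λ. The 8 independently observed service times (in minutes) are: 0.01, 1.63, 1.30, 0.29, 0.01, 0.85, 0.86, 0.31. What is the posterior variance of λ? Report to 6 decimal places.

With a Gamma(shape α, rate β) prior on the exponential rate λ, the posterior after n observations with total T = Σxᵢ is Gamma(α+n, β+T).
Sum of observations T = 5.26 minutes; n = 8.
Posterior: Gamma(1.29+8, 6.24+5.26) = Gamma(9.29, 11.50).
Var = α/β² = 0.070246.

0.070246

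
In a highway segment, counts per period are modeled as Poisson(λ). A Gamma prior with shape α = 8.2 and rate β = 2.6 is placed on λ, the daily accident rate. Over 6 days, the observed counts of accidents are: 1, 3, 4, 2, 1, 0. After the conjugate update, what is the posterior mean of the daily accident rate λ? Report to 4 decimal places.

With a Gamma(shape α, rate β) prior, the Poisson likelihood is conjugate: the posterior is Gamma(α + ΣXᵢ, β + n).
Sum of counts S = 11 over n = 6 days.
Posterior: Gamma(α+S, β+n) = Gamma(8.2+11, 2.6+6) = Gamma(19.2, 8.6).
Posterior mean = α/β = 19.2/8.6 = 2.2326.

2.2326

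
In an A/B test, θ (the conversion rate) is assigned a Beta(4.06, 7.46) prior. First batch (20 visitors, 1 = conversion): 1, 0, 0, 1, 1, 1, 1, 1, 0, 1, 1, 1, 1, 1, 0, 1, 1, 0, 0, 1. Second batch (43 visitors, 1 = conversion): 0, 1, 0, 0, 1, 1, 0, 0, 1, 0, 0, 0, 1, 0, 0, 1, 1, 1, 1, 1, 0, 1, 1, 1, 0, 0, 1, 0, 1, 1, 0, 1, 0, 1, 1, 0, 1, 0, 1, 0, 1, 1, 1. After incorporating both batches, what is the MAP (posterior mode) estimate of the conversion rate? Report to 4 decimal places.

The Beta prior is conjugate to a Binomial/Bernoulli likelihood; the update adds successes to α and failures to β.
After batch 1: Beta(4.06+14, 7.46+6) = Beta(18.06, 13.46).
After batch 2: Beta(18.06+24, 13.46+19) = Beta(42.06, 32.46).
Mode of Beta(a,b) for a,b>1 is (a−1)/(a+b−2) = 41.06/72.52 = 0.5662.

0.5662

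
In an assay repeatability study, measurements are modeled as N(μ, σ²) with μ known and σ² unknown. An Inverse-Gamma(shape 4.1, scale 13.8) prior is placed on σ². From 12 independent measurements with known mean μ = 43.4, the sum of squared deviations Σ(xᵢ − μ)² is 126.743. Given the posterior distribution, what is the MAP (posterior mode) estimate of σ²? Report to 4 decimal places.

6.9524

With known mean μ and an Inverse-Gamma(α, β) prior on σ², the Normal likelihood is conjugate: posterior is Inv-Gamma(α + n/2, β + Σ(xᵢ−μ)²/2).
Posterior: Inv-Gamma(4.1 + 12/2, 13.8 + 126.743/2) = Inv-Gamma(10.10, 77.1715).
Mode = β/(α+1) = 77.1715/11.10 = 6.9524.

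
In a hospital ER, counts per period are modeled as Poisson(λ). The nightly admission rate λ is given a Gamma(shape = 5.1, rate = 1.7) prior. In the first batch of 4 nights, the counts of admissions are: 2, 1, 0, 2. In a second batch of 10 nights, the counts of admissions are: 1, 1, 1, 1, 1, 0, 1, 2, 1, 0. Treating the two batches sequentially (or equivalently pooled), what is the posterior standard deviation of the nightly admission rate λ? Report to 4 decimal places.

0.2784

With a Gamma(shape α, rate β) prior, the Poisson likelihood is conjugate: the posterior is Gamma(α + ΣXᵢ, β + n).
Batch 1: sum of counts S = 5 over n = 4 nights.
After batch 1: Gamma(α+S, β+n) = Gamma(5.1+5, 1.7+4) = Gamma(10.1, 5.7).
Batch 2: sum of counts S = 9 over n = 10 nights.
After batch 2: Gamma(α+S, β+n) = Gamma(10.1+9, 5.7+10) = Gamma(19.1, 15.7).
SD = √α/β = √19.1/15.7 = 0.2784.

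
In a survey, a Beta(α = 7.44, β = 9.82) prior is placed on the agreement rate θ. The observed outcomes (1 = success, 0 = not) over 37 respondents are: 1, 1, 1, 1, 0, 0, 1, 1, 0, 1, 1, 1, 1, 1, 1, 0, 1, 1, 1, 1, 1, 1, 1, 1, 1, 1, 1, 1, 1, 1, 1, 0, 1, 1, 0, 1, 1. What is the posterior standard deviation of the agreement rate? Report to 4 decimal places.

The Beta prior is conjugate to a Binomial/Bernoulli likelihood; the update adds successes to α and failures to β.
Posterior: Beta(α+k, β+n−k) = Beta(7.44+31, 9.82+6) = Beta(38.44, 15.82).
Var = αβ/((α+β)²(α+β+1)) = 38.44·15.82/(54.26²·55.26) = 0.00373783; SD = √0.00373783 = 0.0611.

0.0611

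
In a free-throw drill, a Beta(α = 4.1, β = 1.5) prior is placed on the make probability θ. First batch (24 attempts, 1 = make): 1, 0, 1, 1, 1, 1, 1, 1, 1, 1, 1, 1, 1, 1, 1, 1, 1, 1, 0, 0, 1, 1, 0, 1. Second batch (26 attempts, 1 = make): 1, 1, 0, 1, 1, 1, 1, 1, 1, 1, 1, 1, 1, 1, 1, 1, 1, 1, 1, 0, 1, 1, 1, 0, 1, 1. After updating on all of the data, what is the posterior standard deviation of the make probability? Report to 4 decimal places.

The Beta prior is conjugate to a Binomial/Bernoulli likelihood; the update adds successes to α and failures to β.
After batch 1: Beta(4.1+20, 1.5+4) = Beta(24.1, 5.5).
After batch 2: Beta(24.1+23, 5.5+3) = Beta(47.1, 8.5).
Var = αβ/((α+β)²(α+β+1)) = 47.1·8.5/(55.6²·56.6) = 0.00228809; SD = √0.00228809 = 0.0478.

0.0478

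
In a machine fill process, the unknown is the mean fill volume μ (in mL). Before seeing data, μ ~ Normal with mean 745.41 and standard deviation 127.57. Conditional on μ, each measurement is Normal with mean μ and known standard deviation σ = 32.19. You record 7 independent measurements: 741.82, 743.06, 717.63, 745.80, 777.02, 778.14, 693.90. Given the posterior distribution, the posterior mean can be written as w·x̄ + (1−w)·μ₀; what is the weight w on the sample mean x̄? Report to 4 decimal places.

0.9910

For Normal data with known variance σ², a Normal(μ₀, σ₀²) prior on μ is conjugate. Posterior precision = 1/σ₀² + n/σ²; posterior mean is the precision-weighted average of μ₀ and x̄.
σ₀² = 127.57² = 16274.1049, σ² = 32.19² = 1036.1961. Prior precision 1/σ₀² = 1/16274.1049; data precision n/σ² = 7/1036.1961.
w = (n/σ²)/(1/σ₀² + n/σ²) = n·σ₀²/(σ² + n·σ₀²) = 7·16274.1049/(1036.1961 + 7·16274.1049) = 113918.7343/114954.9304 = 0.9910.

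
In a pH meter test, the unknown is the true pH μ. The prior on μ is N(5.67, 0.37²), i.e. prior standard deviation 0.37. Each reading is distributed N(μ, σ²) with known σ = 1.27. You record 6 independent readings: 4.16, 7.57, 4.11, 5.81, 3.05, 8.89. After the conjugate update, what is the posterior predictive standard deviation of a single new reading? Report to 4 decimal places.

For Normal data with known variance σ², a Normal(μ₀, σ₀²) prior on μ is conjugate. Posterior precision = 1/σ₀² + n/σ²; posterior mean is the precision-weighted average of μ₀ and x̄.
σ₀² = 0.37² = 0.1369, σ² = 1.27² = 1.6129; σ² + n·σ₀² = 1.6129 + 6·0.1369 = 2.4343.
Posterior precision = 1/σ₀² + n/σ² = 1/0.1369 + 6/1.6129 = (σ² + n·σ₀²)/(σ₀²σ²) = 2.4343/(0.1369·1.6129); posterior variance σₙ² = σ₀²σ²/(σ² + n·σ₀²) = 0.1369·1.6129/2.4343 = 0.090706.
Predictive variance for one new observation = σₙ² + σ² = 0.1369·1.6129/2.4343 + 1.6129 = σ²·(σ₀² + 2.4343)/2.4343 = 1.6129·2.5712/2.4343 = 1.703606; SD = √(1.6129·2.5712/2.4343) = 1.3052.

1.3052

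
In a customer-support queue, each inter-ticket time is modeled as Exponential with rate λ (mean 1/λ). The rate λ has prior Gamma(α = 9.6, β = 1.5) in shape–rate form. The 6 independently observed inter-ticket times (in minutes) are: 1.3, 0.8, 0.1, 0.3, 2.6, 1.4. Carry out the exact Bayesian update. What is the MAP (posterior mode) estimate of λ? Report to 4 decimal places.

With a Gamma(shape α, rate β) prior on the exponential rate λ, the posterior after n observations with total T = Σxᵢ is Gamma(α+n, β+T).
Sum of observations T = 6.5 minutes; n = 6.
Posterior: Gamma(9.6+6, 1.5+6.5) = Gamma(15.6, 8.0).
Mode = (α−1)/β = 1.8250.

1.8250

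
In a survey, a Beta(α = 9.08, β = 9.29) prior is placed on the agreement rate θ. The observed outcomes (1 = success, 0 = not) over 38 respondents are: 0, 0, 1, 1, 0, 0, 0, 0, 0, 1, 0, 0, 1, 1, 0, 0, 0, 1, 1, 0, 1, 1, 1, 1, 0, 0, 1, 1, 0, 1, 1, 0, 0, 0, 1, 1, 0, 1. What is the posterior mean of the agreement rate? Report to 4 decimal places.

0.4804

The Beta prior is conjugate to a Binomial/Bernoulli likelihood; the update adds successes to α and failures to β.
Posterior: Beta(α+k, β+n−k) = Beta(9.08+18, 9.29+20) = Beta(27.08, 29.29).
Posterior mean = α/(α+β) = 27.08/56.37 = 0.4804.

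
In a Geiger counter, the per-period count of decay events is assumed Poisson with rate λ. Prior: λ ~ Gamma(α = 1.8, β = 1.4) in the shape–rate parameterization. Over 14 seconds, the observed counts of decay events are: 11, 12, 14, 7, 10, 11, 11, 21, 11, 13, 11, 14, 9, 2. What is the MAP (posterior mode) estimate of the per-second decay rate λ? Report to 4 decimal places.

10.2468

With a Gamma(shape α, rate β) prior, the Poisson likelihood is conjugate: the posterior is Gamma(α + ΣXᵢ, β + n).
Sum of counts S = 157 over n = 14 seconds.
Posterior: Gamma(α+S, β+n) = Gamma(1.8+157, 1.4+14) = Gamma(158.8, 15.4).
Mode of Gamma(α,β) for α≥1 is (α−1)/β = 157.8/15.4 = 10.2468.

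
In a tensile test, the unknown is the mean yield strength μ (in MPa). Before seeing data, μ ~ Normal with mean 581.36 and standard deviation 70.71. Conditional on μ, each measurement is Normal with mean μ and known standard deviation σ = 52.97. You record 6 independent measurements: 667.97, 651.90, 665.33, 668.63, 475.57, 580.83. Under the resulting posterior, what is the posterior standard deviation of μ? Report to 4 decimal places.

20.6795

For Normal data with known variance σ², a Normal(μ₀, σ₀²) prior on μ is conjugate. Posterior precision = 1/σ₀² + n/σ²; posterior mean is the precision-weighted average of μ₀ and x̄.
σ₀² = 70.71² = 4999.9041, σ² = 52.97² = 2805.8209; σ² + n·σ₀² = 2805.8209 + 6·4999.9041 = 32805.2455.
Posterior precision = 1/σ₀² + n/σ² = 1/4999.9041 + 6/2805.8209 = (σ² + n·σ₀²)/(σ₀²σ²) = 32805.2455/(4999.9041·2805.8209); posterior variance σₙ² = σ₀²σ²/(σ² + n·σ₀²) = 4999.9041·2805.8209/32805.2455 = 427.640007.
Posterior SD = √σₙ² = √(4999.9041·2805.8209/32805.2455) = 20.6795.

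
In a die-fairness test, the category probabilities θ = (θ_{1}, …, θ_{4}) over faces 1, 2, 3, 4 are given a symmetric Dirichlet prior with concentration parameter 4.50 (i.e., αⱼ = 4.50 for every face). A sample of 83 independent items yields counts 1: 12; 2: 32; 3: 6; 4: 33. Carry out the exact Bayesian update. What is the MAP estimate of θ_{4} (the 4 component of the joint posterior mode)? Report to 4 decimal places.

0.3763

The Dirichlet prior is conjugate to the Multinomial likelihood: each posterior αⱼ = prior αⱼ + observed count nⱼ.
Posterior concentration: (16.50, 36.50, 10.50, 37.50), total = 101.00.
Joint mode component: (α_{4}−1)/(Σα−K) = 36.50/97.00 = 0.3763.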